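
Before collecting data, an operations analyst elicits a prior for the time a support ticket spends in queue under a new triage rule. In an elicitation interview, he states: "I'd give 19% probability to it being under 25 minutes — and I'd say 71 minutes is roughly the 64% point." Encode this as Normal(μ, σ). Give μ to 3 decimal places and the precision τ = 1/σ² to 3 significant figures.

μ = 57.663, τ = 0.000722

For Normal(μ,σ), the p-quantile is μ + z_p·σ. Here z_{0.19} = -0.8779, z_{0.64} = 0.3585.
So 25 = μ − 0.8779σ and 71 = μ + 0.3585σ.
Subtracting: σ = (71 − 25)/(0.3585 − (-0.8779)) = 37.206.
Then μ = 25 − (-0.8779)·37.206 = 57.663.
Precision τ = 1/σ² = 1/37.21² = 0.000722.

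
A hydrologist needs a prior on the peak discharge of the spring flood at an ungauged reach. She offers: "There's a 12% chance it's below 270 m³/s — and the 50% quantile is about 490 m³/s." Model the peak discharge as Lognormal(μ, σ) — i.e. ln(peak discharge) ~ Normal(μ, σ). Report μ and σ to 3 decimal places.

μ ≈ 6.194, σ ≈ 0.507

If T ~ Lognormal(μ,σ) then ln T ~ Normal(μ,σ), so the p-quantile of ln T is μ + z_p·σ.
ln(270) = 5.598 and ln(490) = 6.194; z_{0.12} = -1.175, z_{0.5} = 0.
σ = (6.194 − 5.598)/(0 − (-1.175)) = 0.507.
μ = 5.598 − (-1.175)·0.507 = 6.194.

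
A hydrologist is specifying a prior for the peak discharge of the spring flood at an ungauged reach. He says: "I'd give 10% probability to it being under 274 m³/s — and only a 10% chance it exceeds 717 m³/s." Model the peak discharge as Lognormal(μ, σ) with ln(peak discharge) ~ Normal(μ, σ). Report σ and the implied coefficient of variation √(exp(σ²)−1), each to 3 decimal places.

σ ≈ 0.375, CV ≈ 0.389

If T ~ Lognormal(μ,σ) then ln T ~ Normal(μ,σ), so the p-quantile of ln T is μ + z_p·σ.
ln(274) = 5.613 and ln(717) = 6.575; z_{0.1} = -1.282, z_{0.9} = 1.282.
σ = (6.575 − 5.613)/(1.282 − (-1.282)) = 0.375.
μ = 5.613 − (-1.282)·0.375 = 6.094.
CV = √(exp(σ²)−1) = √(exp(0.1409)−1) = 0.389.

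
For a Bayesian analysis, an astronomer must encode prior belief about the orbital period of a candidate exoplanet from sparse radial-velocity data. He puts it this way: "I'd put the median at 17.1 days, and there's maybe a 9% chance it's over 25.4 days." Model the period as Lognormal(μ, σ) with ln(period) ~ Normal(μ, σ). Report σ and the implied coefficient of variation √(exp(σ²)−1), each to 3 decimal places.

σ ≈ 0.295, CV ≈ 0.302

If T ~ Lognormal(μ,σ) then ln T ~ Normal(μ,σ), so the p-quantile of ln T is μ + z_p·σ.
ln(17.1) = 2.839 and ln(25.4) = 3.235; z_{0.5} = 0, z_{0.91} = 1.341.
σ = (3.235 − 2.839)/(1.341 − (0)) = 0.295.
μ = 2.839 − (0)·0.295 = 2.839.
CV = √(exp(σ²)−1) = √(exp(0.0871)−1) = 0.302.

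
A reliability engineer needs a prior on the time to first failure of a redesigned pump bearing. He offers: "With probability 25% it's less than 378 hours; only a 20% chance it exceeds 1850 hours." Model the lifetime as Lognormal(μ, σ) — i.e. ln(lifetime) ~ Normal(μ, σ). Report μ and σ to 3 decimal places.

If T ~ Lognormal(μ,σ) then ln T ~ Normal(μ,σ), so the p-quantile of ln T is μ + z_p·σ.
ln(378) = 5.935 and ln(1850) = 7.523; z_{0.25} = -0.6745, z_{0.8} = 0.8416.
σ = (7.523 − 5.935)/(0.8416 − (-0.6745)) = 1.047.
μ = 5.935 − (-0.6745)·1.047 = 6.641.

μ ≈ 6.641, σ ≈ 1.047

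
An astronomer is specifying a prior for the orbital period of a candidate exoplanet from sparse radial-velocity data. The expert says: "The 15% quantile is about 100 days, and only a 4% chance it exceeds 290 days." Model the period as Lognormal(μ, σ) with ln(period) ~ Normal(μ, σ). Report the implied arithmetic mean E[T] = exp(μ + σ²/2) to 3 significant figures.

If T ~ Lognormal(μ,σ) then ln T ~ Normal(μ,σ), so the p-quantile of ln T is μ + z_p·σ.
ln(100) = 4.605 and ln(290) = 5.67; z_{0.15} = -1.036, z_{0.96} = 1.751.
σ = (5.67 − 4.605)/(1.751 − (-1.036)) = 0.382.
μ = 4.605 − (-1.036)·0.382 = 5.001.
E[T] = exp(μ + σ²/2) = exp(5.001 + 0.0730) = 160 days.

E[T] ≈ 160 days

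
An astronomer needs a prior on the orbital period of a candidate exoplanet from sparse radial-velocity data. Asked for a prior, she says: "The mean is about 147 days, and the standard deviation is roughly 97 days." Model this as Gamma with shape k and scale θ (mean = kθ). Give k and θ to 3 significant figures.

k ≈ 2.3, θ ≈ 64

For Gamma(k, scale θ): mean = kθ, variance = kθ², so CV = 1/√k.
CV = SD/mean = 97/147 = 0.6599, hence k = 1/CV² = 2.3.
Then θ = mean/k = 147/2.3 = 64.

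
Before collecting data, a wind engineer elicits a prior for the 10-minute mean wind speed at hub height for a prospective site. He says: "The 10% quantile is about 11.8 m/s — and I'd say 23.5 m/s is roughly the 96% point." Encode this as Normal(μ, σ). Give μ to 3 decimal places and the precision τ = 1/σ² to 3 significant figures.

μ = 16.745, τ = 0.0672

For Normal(μ,σ), the p-quantile is μ + z_p·σ. Here z_{0.1} = -1.282, z_{0.96} = 1.751.
So 11.8 = μ − 1.282σ and 23.5 = μ + 1.751σ.
Subtracting: σ = (23.5 − 11.8)/(1.751 − (-1.282)) = 3.859.
Then μ = 11.8 − (-1.282)·3.859 = 16.745.
Precision τ = 1/σ² = 1/3.859² = 0.0672.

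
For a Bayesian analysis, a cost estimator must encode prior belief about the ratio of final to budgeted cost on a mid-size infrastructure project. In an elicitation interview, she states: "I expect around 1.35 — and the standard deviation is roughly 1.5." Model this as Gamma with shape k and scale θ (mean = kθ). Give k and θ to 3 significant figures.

k ≈ 0.81, θ ≈ 1.67

For Gamma(k, scale θ): mean = kθ, variance = kθ², so CV = 1/√k.
CV = SD/mean = 1.5/1.35 = 1.111, hence k = 1/CV² = 0.81.
Then θ = mean/k = 1.35/0.81 = 1.67.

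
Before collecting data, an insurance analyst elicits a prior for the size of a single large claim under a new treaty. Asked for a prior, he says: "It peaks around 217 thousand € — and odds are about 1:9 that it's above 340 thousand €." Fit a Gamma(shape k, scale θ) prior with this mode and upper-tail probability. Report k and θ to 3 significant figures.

Gamma(k,θ) with k>1 has mode (k−1)θ, so θ = 217/(k−1).
Need P(X < 340) = 0.9 with θ tied to k this way. Start at k = 2, θ = 217: P(X<340) ≈ 0.464.
Too low — raise k to concentrate. Iterating converges to k ≈ 10.3.
Then θ = 217/(10.3−1) ≈ 23.4.

k ≈ 10.3, θ ≈ 23.4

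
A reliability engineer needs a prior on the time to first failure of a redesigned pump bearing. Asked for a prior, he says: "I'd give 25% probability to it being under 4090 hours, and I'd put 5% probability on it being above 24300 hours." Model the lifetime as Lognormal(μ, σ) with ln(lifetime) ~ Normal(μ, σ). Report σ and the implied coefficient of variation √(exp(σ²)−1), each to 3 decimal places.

If T ~ Lognormal(μ,σ) then ln T ~ Normal(μ,σ), so the p-quantile of ln T is μ + z_p·σ.
ln(4090) = 8.316 and ln(24300) = 10.1; z_{0.25} = -0.6745, z_{0.95} = 1.645.
σ = (10.1 − 8.316)/(1.645 − (-0.6745)) = 0.768.
μ = 8.316 − (-0.6745)·0.768 = 8.835.
CV = √(exp(σ²)−1) = √(exp(0.5903)−1) = 0.897.

σ ≈ 0.768, CV ≈ 0.897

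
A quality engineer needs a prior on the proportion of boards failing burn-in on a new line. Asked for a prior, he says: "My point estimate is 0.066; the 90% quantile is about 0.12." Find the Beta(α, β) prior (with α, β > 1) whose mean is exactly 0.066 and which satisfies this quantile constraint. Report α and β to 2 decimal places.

α ≈ 2.50, β ≈ 35.43

With mean 0.066 fixed, write α = 0.066s, β = 0.934s where s = α+β.
Need P(θ < 0.12) = 0.9 under Beta(0.066s, 0.934s). Normal approximation: (q−m)/√(m(1−m)/s) ≈ z_{0.9} = 1.28, so s ≈ 0.066·0.934·(1.28)²/(0.12−0.066)² = 34.7.
At s = 34.7: P(θ<0.12) ≈ 0.893. Adjusting to match 0.9 gives s ≈ 37.93.
So α = 0.066·37.93 ≈ 2.50, β = 0.934·37.93 ≈ 35.43.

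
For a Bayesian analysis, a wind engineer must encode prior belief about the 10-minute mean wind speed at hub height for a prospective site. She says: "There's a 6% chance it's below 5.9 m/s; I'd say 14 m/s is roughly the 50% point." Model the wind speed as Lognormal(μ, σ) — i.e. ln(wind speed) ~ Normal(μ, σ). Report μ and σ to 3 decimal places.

μ ≈ 2.639, σ ≈ 0.556

If T ~ Lognormal(μ,σ) then ln T ~ Normal(μ,σ), so the p-quantile of ln T is μ + z_p·σ.
ln(5.9) = 1.775 and ln(14) = 2.639; z_{0.06} = -1.555, z_{0.5} = 0.
σ = (2.639 − 1.775)/(0 − (-1.555)) = 0.556.
μ = 1.775 − (-1.555)·0.556 = 2.639.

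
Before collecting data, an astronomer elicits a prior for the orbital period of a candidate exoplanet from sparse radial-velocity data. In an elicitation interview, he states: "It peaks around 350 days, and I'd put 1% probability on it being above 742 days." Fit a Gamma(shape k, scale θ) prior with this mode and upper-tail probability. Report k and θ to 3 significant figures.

Gamma(k,θ) with k>1 has mode (k−1)θ, so θ = 350/(k−1).
Need P(X < 742) = 0.99 with θ tied to k this way. Start at k = 2, θ = 350: P(X<742) ≈ 0.626.
Too low — raise k to concentrate. Iterating converges to k ≈ 9.6.
Then θ = 350/(9.6−1) ≈ 40.7.

k ≈ 9.6, θ ≈ 40.7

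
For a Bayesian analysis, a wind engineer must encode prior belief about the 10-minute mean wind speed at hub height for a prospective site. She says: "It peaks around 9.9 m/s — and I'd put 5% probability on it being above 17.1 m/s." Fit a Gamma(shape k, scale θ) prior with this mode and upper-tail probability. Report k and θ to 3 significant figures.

Gamma(k,θ) with k>1 has mode (k−1)θ, so θ = 9.9/(k−1).
Need P(X < 17.1) = 0.95 with θ tied to k this way. Start at k = 2, θ = 9.9: P(X<17.1) ≈ 0.515.
Too low — raise k to concentrate. Iterating converges to k ≈ 10.3.
Then θ = 9.9/(10.3−1) ≈ 1.06.

k ≈ 10.3, θ ≈ 1.06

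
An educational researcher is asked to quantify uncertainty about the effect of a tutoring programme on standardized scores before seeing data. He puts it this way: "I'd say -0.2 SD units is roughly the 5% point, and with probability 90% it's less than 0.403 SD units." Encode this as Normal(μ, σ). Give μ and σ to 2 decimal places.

μ = 0.14, σ = 0.21

The p-quantile of Normal(μ,σ) is μ + z_p·σ, with z_{0.05} = -1.645 and z_{0.9} = 1.282.
Eliminate σ: μ = (z₂·x₁ − z₁·x₂)/(z₂ − z₁) = (1.282·-0.2 − (-1.645)·0.403)/2.926 = 0.14.
Then σ = (x₂ − x₁)/(z₂ − z₁) = (0.403 − -0.2)/2.926 = 0.21.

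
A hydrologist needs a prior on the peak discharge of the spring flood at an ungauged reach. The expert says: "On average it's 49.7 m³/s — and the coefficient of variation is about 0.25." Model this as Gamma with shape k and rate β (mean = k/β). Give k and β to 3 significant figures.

k ≈ 16, β ≈ 0.322

For Gamma(k, rate β): mean = k/β, variance = k/β², so CV = 1/√k.
CV = 0.25, hence k = 1/CV² = 16.
Then β = k/mean = 16/49.7 = 0.322.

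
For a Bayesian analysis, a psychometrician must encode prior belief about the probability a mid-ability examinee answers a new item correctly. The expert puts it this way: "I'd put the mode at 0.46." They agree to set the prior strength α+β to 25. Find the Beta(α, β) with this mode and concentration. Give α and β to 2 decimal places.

For α,β > 1 the Beta mode is (α−1)/(α+β−2). With α+β = 25, the mode is (α−1)/23.
Set (α−1)/23 = 0.46 → α = 1 + 0.46·23 = 11.58.
β = 25 − α = 13.42.

α = 11.58, β = 13.42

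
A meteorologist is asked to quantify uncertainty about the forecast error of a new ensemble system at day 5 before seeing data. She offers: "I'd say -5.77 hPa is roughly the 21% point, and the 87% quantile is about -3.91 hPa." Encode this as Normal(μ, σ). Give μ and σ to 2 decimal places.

For Normal(μ,σ), the p-quantile is μ + z_p·σ. Here z_{0.21} = -0.8064, z_{0.87} = 1.126.
So -5.77 = μ − 0.8064σ and -3.91 = μ + 1.126σ.
Subtracting: σ = (-3.91 − -5.77)/(1.126 − (-0.8064)) = 0.96.
Then μ = -5.77 − (-0.8064)·0.96 = -4.99.

μ = -4.99, σ = 0.96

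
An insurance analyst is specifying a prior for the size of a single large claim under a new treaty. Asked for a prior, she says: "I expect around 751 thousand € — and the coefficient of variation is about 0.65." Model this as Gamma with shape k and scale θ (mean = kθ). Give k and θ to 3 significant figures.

For Gamma(k, scale θ): mean = kθ, variance = kθ², so CV = 1/√k.
CV = 0.65, hence k = 1/CV² = 2.37.
Then θ = mean/k = 751/2.37 = 317.

k ≈ 2.37, θ ≈ 317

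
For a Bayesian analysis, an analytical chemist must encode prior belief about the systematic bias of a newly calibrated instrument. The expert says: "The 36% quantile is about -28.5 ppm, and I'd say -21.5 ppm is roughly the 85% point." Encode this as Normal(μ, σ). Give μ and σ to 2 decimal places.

μ = -26.70, σ = 5.02

For Normal(μ,σ), the p-quantile is μ + z_p·σ. Here z_{0.36} = -0.3585, z_{0.85} = 1.036.
So -28.5 = μ − 0.3585σ and -21.5 = μ + 1.036σ.
Subtracting: σ = (-21.5 − -28.5)/(1.036 − (-0.3585)) = 5.02.
Then μ = -28.5 − (-0.3585)·5.02 = -26.70.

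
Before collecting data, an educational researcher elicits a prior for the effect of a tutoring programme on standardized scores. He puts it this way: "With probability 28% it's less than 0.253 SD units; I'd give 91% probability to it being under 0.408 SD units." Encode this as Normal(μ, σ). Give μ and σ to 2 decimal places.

μ = 0.30, σ = 0.08

The p-quantile of Normal(μ,σ) is μ + z_p·σ, with z_{0.28} = -0.5828 and z_{0.91} = 1.341.
Eliminate σ: μ = (z₂·x₁ − z₁·x₂)/(z₂ − z₁) = (1.341·0.253 − (-0.5828)·0.408)/1.924 = 0.30.
Then σ = (x₂ − x₁)/(z₂ − z₁) = (0.408 − 0.253)/1.924 = 0.08.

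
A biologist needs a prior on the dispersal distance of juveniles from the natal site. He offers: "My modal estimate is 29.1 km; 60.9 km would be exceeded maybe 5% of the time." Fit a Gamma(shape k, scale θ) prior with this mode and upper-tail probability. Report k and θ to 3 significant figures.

Gamma(k,θ) with k>1 has mode (k−1)θ, so θ = 29.1/(k−1).
Need P(X < 60.9) = 0.95 with θ tied to k this way. Start at k = 2, θ = 29.1: P(X<60.9) ≈ 0.619.
Too low — raise k to concentrate. Iterating converges to k ≈ 6.07.
Then θ = 29.1/(6.07−1) ≈ 5.74.

k ≈ 6.07, θ ≈ 5.74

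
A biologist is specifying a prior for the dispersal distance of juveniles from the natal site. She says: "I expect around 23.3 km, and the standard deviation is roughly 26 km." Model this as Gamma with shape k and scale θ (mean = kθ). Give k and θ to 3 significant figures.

k ≈ 0.803, θ ≈ 29

For Gamma(k, scale θ): mean = kθ, variance = kθ², so CV = 1/√k.
CV = SD/mean = 26/23.3 = 1.116, hence k = 1/CV² = 0.803.
Then θ = mean/k = 23.3/0.803 = 29.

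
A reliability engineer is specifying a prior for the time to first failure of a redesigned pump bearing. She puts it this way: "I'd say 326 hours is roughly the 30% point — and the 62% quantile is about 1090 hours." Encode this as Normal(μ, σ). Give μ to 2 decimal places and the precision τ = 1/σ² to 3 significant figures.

For Normal(μ,σ), the p-quantile is μ + z_p·σ. Here z_{0.3} = -0.5244, z_{0.62} = 0.3055.
So 326 = μ − 0.5244σ and 1090 = μ + 0.3055σ.
Subtracting: σ = (1090 − 326)/(0.3055 − (-0.5244)) = 920.61.
Then μ = 326 − (-0.5244)·920.61 = 808.77.
Precision τ = 1/σ² = 1/920.6² = 1.18e-06.

μ = 808.77, τ = 1.18e-06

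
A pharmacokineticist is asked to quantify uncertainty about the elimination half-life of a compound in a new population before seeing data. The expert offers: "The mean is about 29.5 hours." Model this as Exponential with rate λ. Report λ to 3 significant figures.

Exponential mean = 1/λ, so λ = 1/29.5 = 0.0339.

λ ≈ 0.0339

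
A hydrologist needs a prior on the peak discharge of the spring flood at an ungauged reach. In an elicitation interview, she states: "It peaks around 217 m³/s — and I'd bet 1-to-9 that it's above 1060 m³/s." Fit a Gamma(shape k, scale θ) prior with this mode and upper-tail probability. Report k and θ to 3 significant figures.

Gamma(k,θ) with k>1 has mode (k−1)θ, so θ = 217/(k−1).
Need P(X < 1060) = 0.9 with θ tied to k this way. Start at k = 2, θ = 217: P(X<1060) ≈ 0.956.
Too high — lower k to spread out. Iterating converges to k ≈ 1.71.
Then θ = 217/(1.71−1) ≈ 308.

k ≈ 1.71, θ ≈ 308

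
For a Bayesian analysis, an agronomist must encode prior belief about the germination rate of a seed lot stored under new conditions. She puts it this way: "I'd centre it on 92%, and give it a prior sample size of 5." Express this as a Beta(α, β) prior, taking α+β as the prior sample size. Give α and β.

Under the effective-sample-size interpretation, Beta(α, β) has prior mean α/(α+β) and prior sample size α+β.
So α+β = 5 and α/(α+β) = 0.92, giving α = 0.92·5 = 4.6 and β = 5 − 4.6 = 0.4.

α = 4.6, β = 0.4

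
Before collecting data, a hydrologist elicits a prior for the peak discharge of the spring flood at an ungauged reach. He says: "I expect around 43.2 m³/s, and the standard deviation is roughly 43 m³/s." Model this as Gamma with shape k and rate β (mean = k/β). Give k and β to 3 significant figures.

For Gamma(k, rate β): mean = k/β, variance = k/β², so CV = 1/√k.
CV = SD/mean = 43/43.2 = 0.9954, hence k = 1/CV² = 1.01.
Then β = k/mean = 1.01/43.2 = 0.0234.

k ≈ 1.01, β ≈ 0.0234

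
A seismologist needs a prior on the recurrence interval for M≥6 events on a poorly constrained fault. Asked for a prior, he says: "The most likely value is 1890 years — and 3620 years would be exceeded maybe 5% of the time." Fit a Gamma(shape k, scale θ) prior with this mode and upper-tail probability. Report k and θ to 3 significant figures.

Gamma(k,θ) with k>1 has mode (k−1)θ, so θ = 1890/(k−1).
Need P(X < 3620) = 0.95 with θ tied to k this way. Start at k = 2, θ = 1890: P(X<3620) ≈ 0.571.
Too low — raise k to concentrate. Iterating converges to k ≈ 7.58.
Then θ = 1890/(7.58−1) ≈ 287.

k ≈ 7.58, θ ≈ 287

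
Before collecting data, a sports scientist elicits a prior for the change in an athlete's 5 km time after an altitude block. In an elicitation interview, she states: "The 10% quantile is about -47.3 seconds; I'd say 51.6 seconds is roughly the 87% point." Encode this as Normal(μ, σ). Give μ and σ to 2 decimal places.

For Normal(μ,σ), the p-quantile is μ + z_p·σ. Here z_{0.1} = -1.282, z_{0.87} = 1.126.
So -47.3 = μ − 1.282σ and 51.6 = μ + 1.126σ.
Subtracting: σ = (51.6 − -47.3)/(1.126 − (-1.282)) = 41.07.
Then μ = -47.3 − (-1.282)·41.07 = 5.34.

μ = 5.34, σ = 41.07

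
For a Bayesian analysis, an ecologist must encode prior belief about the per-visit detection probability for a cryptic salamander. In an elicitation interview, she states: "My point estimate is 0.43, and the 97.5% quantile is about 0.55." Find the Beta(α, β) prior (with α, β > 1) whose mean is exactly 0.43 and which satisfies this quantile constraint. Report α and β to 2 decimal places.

With mean 0.43 fixed, write α = 0.43s, β = 0.57s where s = α+β.
Need P(θ < 0.55) = 0.975 under Beta(0.43s, 0.57s). Normal approximation: (q−m)/√(m(1−m)/s) ≈ z_{0.975} = 1.96, so s ≈ 0.43·0.57·(1.96)²/(0.55−0.43)² = 65.4.
At s = 65.4: P(θ<0.55) ≈ 0.974. Adjusting to match 0.975 gives s ≈ 66.17.
So α = 0.43·66.17 ≈ 28.45, β = 0.57·66.17 ≈ 37.72.

α ≈ 28.45, β ≈ 37.72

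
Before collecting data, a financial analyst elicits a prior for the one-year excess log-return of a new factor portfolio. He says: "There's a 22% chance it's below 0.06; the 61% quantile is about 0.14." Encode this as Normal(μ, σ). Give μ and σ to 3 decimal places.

The p-quantile of Normal(μ,σ) is μ + z_p·σ, with z_{0.22} = -0.7722 and z_{0.61} = 0.2793.
Eliminate σ: μ = (z₂·x₁ − z₁·x₂)/(z₂ − z₁) = (0.2793·0.06 − (-0.7722)·0.14)/1.052 = 0.119.
Then σ = (x₂ − x₁)/(z₂ − z₁) = (0.14 − 0.06)/1.052 = 0.076.

μ = 0.119, σ = 0.076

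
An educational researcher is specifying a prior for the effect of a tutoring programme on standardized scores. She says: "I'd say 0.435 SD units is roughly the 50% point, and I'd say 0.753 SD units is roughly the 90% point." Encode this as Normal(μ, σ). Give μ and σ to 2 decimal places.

μ = 0.43, σ = 0.25

The p-quantile of Normal(μ,σ) is μ + z_p·σ, with z_{0.5} = 0 and z_{0.9} = 1.282.
Eliminate σ: μ = (z₂·x₁ − z₁·x₂)/(z₂ − z₁) = (1.282·0.435 − (0)·0.753)/1.282 = 0.43.
Then σ = (x₂ − x₁)/(z₂ − z₁) = (0.753 − 0.435)/1.282 = 0.25.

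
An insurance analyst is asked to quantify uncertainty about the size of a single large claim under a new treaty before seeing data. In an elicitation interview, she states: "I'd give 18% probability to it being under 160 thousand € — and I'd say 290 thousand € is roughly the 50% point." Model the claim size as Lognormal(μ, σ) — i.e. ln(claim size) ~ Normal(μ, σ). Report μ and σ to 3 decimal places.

If T ~ Lognormal(μ,σ) then ln T ~ Normal(μ,σ), so the p-quantile of ln T is μ + z_p·σ.
ln(160) = 5.075 and ln(290) = 5.67; z_{0.18} = -0.9154, z_{0.5} = 0.
σ = (5.67 − 5.075)/(0 − (-0.9154)) = 0.650.
μ = 5.075 − (-0.9154)·0.650 = 5.670.

μ ≈ 5.670, σ ≈ 0.650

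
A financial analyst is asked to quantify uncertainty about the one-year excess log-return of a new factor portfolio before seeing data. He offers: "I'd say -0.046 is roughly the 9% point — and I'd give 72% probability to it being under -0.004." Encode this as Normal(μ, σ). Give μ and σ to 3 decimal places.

The p-quantile of Normal(μ,σ) is μ + z_p·σ, with z_{0.09} = -1.341 and z_{0.72} = 0.5828.
Eliminate σ: μ = (z₂·x₁ − z₁·x₂)/(z₂ − z₁) = (0.5828·-0.046 − (-1.341)·-0.004)/1.924 = -0.017.
Then σ = (x₂ − x₁)/(z₂ − z₁) = (-0.004 − -0.046)/1.924 = 0.022.

μ = -0.017, σ = 0.022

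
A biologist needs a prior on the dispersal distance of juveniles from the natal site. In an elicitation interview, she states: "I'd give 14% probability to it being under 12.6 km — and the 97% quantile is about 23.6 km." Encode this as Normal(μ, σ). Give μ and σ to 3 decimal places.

μ = 16.613, σ = 3.715

The p-quantile of Normal(μ,σ) is μ + z_p·σ, with z_{0.14} = -1.08 and z_{0.97} = 1.881.
Eliminate σ: μ = (z₂·x₁ − z₁·x₂)/(z₂ − z₁) = (1.881·12.6 − (-1.08)·23.6)/2.961 = 16.613.
Then σ = (x₂ − x₁)/(z₂ − z₁) = (23.6 − 12.6)/2.961 = 3.715.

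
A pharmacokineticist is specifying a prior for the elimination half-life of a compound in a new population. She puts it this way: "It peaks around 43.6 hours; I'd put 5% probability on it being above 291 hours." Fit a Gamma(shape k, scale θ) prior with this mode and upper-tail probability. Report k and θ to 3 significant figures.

Gamma(k,θ) with k>1 has mode (k−1)θ, so θ = 43.6/(k−1).
Need P(X < 291) = 0.95 with θ tied to k this way. Start at k = 2, θ = 43.6: P(X<291) ≈ 0.990.
Too high — lower k to spread out. Iterating converges to k ≈ 1.62.
Then θ = 43.6/(1.62−1) ≈ 70.9.

k ≈ 1.62, θ ≈ 70.9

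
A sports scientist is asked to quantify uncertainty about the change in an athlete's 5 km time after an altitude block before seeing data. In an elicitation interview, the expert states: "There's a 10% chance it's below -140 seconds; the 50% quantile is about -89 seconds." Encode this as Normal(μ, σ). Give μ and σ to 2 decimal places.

μ = -89.00, σ = 39.80

For Normal(μ,σ), the p-quantile is μ + z_p·σ. Here z_{0.1} = -1.282, z_{0.5} = 0.
So -140 = μ − 1.282σ and -89 = μ + 0σ.
Subtracting: σ = (-89 − -140)/(0 − (-1.282)) = 39.80.
Then μ = -140 − (-1.282)·39.80 = -89.00.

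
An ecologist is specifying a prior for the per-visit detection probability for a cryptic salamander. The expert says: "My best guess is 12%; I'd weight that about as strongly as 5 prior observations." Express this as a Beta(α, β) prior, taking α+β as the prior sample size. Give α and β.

α = 0.6, β = 4.4

Under the effective-sample-size interpretation, Beta(α, β) has prior mean α/(α+β) and prior sample size α+β.
So α+β = 5 and α/(α+β) = 0.12, giving α = 0.12·5 = 0.6 and β = 5 − 0.6 = 4.4.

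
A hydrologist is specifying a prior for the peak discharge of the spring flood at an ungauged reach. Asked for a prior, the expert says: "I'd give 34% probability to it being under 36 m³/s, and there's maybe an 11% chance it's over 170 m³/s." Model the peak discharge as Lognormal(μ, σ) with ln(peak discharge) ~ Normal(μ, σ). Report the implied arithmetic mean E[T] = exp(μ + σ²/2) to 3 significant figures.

If T ~ Lognormal(μ,σ) then ln T ~ Normal(μ,σ), so the p-quantile of ln T is μ + z_p·σ.
ln(36) = 3.584 and ln(170) = 5.136; z_{0.34} = -0.4125, z_{0.89} = 1.227.
σ = (5.136 − 3.584)/(1.227 − (-0.4125)) = 0.947.
μ = 3.584 − (-0.4125)·0.947 = 3.974.
E[T] = exp(μ + σ²/2) = exp(3.974 + 0.4485) = 83.3 m³/s.

E[T] ≈ 83.3 m³/s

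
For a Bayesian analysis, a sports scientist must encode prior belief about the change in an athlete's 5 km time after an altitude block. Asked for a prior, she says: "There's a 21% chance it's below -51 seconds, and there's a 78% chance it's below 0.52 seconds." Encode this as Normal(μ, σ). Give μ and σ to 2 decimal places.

For Normal(μ,σ), the p-quantile is μ + z_p·σ. Here z_{0.21} = -0.8064, z_{0.78} = 0.7722.
So -51 = μ − 0.8064σ and 0.52 = μ + 0.7722σ.
Subtracting: σ = (0.52 − -51)/(0.7722 − (-0.8064)) = 32.64.
Then μ = -51 − (-0.8064)·32.64 = -24.68.

μ = -24.68, σ = 32.64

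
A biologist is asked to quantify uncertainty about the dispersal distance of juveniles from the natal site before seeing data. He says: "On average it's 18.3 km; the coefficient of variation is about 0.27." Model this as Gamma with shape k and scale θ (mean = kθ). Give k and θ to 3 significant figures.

k ≈ 13.7, θ ≈ 1.33

For Gamma(k, scale θ): mean = kθ, variance = kθ², so CV = 1/√k.
CV = 0.27, hence k = 1/CV² = 13.7.
Then θ = mean/k = 18.3/13.7 = 1.33.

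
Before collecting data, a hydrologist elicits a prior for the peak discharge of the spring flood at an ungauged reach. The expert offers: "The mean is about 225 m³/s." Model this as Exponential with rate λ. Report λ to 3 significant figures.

Exponential mean = 1/λ, so λ = 1/225.0 = 0.00444.

λ ≈ 0.00444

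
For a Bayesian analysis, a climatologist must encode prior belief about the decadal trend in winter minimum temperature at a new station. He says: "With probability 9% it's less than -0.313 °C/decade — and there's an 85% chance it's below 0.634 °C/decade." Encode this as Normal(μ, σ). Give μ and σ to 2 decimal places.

μ = 0.22, σ = 0.40

The p-quantile of Normal(μ,σ) is μ + z_p·σ, with z_{0.09} = -1.341 and z_{0.85} = 1.036.
Eliminate σ: μ = (z₂·x₁ − z₁·x₂)/(z₂ − z₁) = (1.036·-0.313 − (-1.341)·0.634)/2.377 = 0.22.
Then σ = (x₂ − x₁)/(z₂ − z₁) = (0.634 − -0.313)/2.377 = 0.40.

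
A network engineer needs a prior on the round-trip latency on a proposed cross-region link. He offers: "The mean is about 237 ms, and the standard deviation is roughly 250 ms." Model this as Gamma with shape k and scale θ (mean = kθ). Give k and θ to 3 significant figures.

k ≈ 0.899, θ ≈ 264

For Gamma(k, scale θ): mean = kθ, variance = kθ², so CV = 1/√k.
CV = SD/mean = 250/237 = 1.055, hence k = 1/CV² = 0.899.
Then θ = mean/k = 237/0.899 = 264.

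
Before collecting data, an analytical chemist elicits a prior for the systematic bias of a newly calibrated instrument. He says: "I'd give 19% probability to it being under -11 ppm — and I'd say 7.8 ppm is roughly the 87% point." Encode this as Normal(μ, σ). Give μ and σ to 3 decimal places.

μ = -2.765, σ = 9.380

For Normal(μ,σ), the p-quantile is μ + z_p·σ. Here z_{0.19} = -0.8779, z_{0.87} = 1.126.
So -11 = μ − 0.8779σ and 7.8 = μ + 1.126σ.
Subtracting: σ = (7.8 − -11)/(1.126 − (-0.8779)) = 9.380.
Then μ = -11 − (-0.8779)·9.380 = -2.765.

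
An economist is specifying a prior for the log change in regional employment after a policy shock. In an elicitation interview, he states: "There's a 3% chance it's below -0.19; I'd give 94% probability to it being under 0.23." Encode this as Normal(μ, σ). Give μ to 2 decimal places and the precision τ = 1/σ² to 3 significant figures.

For Normal(μ,σ), the p-quantile is μ + z_p·σ. Here z_{0.03} = -1.881, z_{0.94} = 1.555.
So -0.19 = μ − 1.881σ and 0.23 = μ + 1.555σ.
Subtracting: σ = (0.23 − -0.19)/(1.555 − (-1.881)) = 0.12.
Then μ = -0.19 − (-1.881)·0.12 = 0.04.
Precision τ = 1/σ² = 1/0.1223² = 66.9.

μ = 0.04, τ = 66.9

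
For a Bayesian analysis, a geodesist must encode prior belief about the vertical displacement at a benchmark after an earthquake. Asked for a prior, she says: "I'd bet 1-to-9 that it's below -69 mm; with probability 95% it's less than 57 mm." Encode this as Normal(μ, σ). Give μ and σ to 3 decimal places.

The p-quantile of Normal(μ,σ) is μ + z_p·σ, with z_{0.1} = -1.282 and z_{0.95} = 1.645.
Eliminate σ: μ = (z₂·x₁ − z₁·x₂)/(z₂ − z₁) = (1.645·-69 − (-1.282)·57)/2.926 = -13.821.
Then σ = (x₂ − x₁)/(z₂ − z₁) = (57 − -69)/2.926 = 43.056.

μ = -13.821, σ = 43.056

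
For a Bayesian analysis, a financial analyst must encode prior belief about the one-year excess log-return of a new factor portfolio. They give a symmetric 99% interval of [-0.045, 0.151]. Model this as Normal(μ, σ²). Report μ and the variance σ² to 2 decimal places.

μ = 0.05, σ² = 0.00

A symmetric 99% interval runs μ ± z·σ with z = 2.576.
Half-width = 0.098, so σ = 0.098/2.576 = 0.038 and σ² = 0.00.
μ is the interval midpoint, 0.05.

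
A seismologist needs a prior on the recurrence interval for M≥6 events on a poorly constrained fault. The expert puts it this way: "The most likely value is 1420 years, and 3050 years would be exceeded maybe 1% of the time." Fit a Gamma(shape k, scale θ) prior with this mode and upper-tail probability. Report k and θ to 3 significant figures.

k ≈ 9.29, θ ≈ 171

Gamma(k,θ) with k>1 has mode (k−1)θ, so θ = 1420/(k−1).
Need P(X < 3050) = 0.99 with θ tied to k this way. Start at k = 2, θ = 1420: P(X<3050) ≈ 0.633.
Too low — raise k to concentrate. Iterating converges to k ≈ 9.29.
Then θ = 1420/(9.29−1) ≈ 171.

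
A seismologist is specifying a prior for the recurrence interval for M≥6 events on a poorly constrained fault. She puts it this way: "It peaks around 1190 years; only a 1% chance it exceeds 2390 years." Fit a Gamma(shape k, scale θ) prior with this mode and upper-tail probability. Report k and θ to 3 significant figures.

k ≈ 11.1, θ ≈ 118

Gamma(k,θ) with k>1 has mode (k−1)θ, so θ = 1190/(k−1).
Need P(X < 2390) = 0.99 with θ tied to k this way. Start at k = 2, θ = 1190: P(X<2390) ≈ 0.596.
Too low — raise k to concentrate. Iterating converges to k ≈ 11.1.
Then θ = 1190/(11.1−1) ≈ 118.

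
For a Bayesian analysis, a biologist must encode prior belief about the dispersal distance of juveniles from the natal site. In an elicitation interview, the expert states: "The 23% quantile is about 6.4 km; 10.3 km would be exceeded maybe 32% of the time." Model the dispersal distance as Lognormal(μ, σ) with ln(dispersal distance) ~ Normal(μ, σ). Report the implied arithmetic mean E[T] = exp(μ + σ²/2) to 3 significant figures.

E[T] ≈ 9.26 km

If T ~ Lognormal(μ,σ) then ln T ~ Normal(μ,σ), so the p-quantile of ln T is μ + z_p·σ.
ln(6.4) = 1.856 and ln(10.3) = 2.332; z_{0.23} = -0.7388, z_{0.68} = 0.4677.
σ = (2.332 − 1.856)/(0.4677 − (-0.7388)) = 0.394.
μ = 1.856 − (-0.7388)·0.394 = 2.148.
E[T] = exp(μ + σ²/2) = exp(2.148 + 0.0778) = 9.26 km.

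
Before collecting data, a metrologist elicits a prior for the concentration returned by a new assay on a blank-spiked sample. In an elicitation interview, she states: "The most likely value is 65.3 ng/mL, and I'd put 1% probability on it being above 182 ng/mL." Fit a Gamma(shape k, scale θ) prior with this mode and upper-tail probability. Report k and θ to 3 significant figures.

k ≈ 5.36, θ ≈ 15

Gamma(k,θ) with k>1 has mode (k−1)θ, so θ = 65.3/(k−1).
Need P(X < 182) = 0.99 with θ tied to k this way. Start at k = 2, θ = 65.3: P(X<182) ≈ 0.767.
Too low — raise k to concentrate. Iterating converges to k ≈ 5.36.
Then θ = 65.3/(5.36−1) ≈ 15.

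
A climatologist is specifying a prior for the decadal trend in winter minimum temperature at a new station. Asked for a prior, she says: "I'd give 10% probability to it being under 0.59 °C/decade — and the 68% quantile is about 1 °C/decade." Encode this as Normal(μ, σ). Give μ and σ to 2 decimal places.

μ = 0.89, σ = 0.23

The p-quantile of Normal(μ,σ) is μ + z_p·σ, with z_{0.1} = -1.282 and z_{0.68} = 0.4677.
Eliminate σ: μ = (z₂·x₁ − z₁·x₂)/(z₂ − z₁) = (0.4677·0.59 − (-1.282)·1)/1.749 = 0.89.
Then σ = (x₂ − x₁)/(z₂ − z₁) = (1 − 0.59)/1.749 = 0.23.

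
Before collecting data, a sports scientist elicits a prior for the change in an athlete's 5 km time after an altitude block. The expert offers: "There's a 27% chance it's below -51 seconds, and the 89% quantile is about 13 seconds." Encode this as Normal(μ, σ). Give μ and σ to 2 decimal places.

The p-quantile of Normal(μ,σ) is μ + z_p·σ, with z_{0.27} = -0.6128 and z_{0.89} = 1.227.
Eliminate σ: μ = (z₂·x₁ − z₁·x₂)/(z₂ − z₁) = (1.227·-51 − (-0.6128)·13)/1.839 = -29.68.
Then σ = (x₂ − x₁)/(z₂ − z₁) = (13 − -51)/1.839 = 34.80.

μ = -29.68, σ = 34.80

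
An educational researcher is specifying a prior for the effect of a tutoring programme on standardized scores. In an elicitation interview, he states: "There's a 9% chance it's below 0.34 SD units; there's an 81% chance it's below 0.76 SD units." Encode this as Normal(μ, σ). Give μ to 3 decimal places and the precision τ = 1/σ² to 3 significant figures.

The p-quantile of Normal(μ,σ) is μ + z_p·σ, with z_{0.09} = -1.341 and z_{0.81} = 0.8779.
Eliminate σ: μ = (z₂·x₁ − z₁·x₂)/(z₂ − z₁) = (0.8779·0.34 − (-1.341)·0.76)/2.219 = 0.594.
Then σ = (x₂ − x₁)/(z₂ − z₁) = (0.76 − 0.34)/2.219 = 0.189.
Precision τ = 1/σ² = 1/0.1893² = 27.9.

μ = 0.594, τ = 27.9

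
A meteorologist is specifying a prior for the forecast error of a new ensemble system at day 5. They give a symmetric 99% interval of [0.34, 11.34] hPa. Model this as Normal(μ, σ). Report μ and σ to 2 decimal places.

A symmetric 99% interval runs μ ± z·σ with z = 2.576.
Half-width = 5.5, so σ = 5.5/2.576 = 2.14.
μ is the interval midpoint, 5.84.

μ = 5.84, σ = 2.14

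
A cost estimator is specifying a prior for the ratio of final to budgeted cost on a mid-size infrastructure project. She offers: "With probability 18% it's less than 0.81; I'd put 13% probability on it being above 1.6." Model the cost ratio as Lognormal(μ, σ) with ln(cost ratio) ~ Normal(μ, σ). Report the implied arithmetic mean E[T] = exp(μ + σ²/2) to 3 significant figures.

If T ~ Lognormal(μ,σ) then ln T ~ Normal(μ,σ), so the p-quantile of ln T is μ + z_p·σ.
ln(0.81) = -0.2107 and ln(1.6) = 0.47; z_{0.18} = -0.9154, z_{0.87} = 1.126.
σ = (0.47 − -0.2107)/(1.126 − (-0.9154)) = 0.333.
μ = -0.2107 − (-0.9154)·0.333 = 0.094.
E[T] = exp(μ + σ²/2) = exp(0.094 + 0.0556) = 1.16.

E[T] ≈ 1.16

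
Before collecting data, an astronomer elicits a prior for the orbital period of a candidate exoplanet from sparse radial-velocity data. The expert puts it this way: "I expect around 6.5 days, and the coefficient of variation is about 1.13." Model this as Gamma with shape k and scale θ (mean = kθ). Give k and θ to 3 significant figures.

For Gamma(k, scale θ): mean = kθ, variance = kθ², so CV = 1/√k.
CV = 1.13, hence k = 1/CV² = 0.783.
Then θ = mean/k = 6.5/0.783 = 8.3.

k ≈ 0.783, θ ≈ 8.3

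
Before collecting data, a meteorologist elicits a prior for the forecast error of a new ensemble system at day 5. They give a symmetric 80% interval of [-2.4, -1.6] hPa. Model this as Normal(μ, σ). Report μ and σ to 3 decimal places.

μ = -2.000, σ = 0.312

A symmetric 80% interval runs μ ± z·σ with z = 1.282.
Half-width = 0.4, so σ = 0.4/1.282 = 0.312.
μ is the interval midpoint, -2.000.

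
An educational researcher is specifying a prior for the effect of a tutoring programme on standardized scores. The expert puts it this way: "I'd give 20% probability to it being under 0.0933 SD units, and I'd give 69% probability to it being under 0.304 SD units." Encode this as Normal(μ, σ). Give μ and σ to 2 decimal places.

For Normal(μ,σ), the p-quantile is μ + z_p·σ. Here z_{0.2} = -0.8416, z_{0.69} = 0.4959.
So 0.0933 = μ − 0.8416σ and 0.304 = μ + 0.4959σ.
Subtracting: σ = (0.304 − 0.0933)/(0.4959 − (-0.8416)) = 0.16.
Then μ = 0.0933 − (-0.8416)·0.16 = 0.23.

μ = 0.23, σ = 0.16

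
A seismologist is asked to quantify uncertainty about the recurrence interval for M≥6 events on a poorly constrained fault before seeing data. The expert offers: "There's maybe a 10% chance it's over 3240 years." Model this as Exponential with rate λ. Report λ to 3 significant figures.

λ ≈ 0.000711

P(T > 3240.0) = e^(−λ·3240.0) = 0.1, so λ = −ln(0.1)/3240.0 = 0.000711.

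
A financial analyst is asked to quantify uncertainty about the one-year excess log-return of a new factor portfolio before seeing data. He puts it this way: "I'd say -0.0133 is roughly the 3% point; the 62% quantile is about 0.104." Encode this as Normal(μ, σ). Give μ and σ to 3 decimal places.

μ = 0.088, σ = 0.054

For Normal(μ,σ), the p-quantile is μ + z_p·σ. Here z_{0.03} = -1.881, z_{0.62} = 0.3055.
So -0.0133 = μ − 1.881σ and 0.104 = μ + 0.3055σ.
Subtracting: σ = (0.104 − -0.0133)/(0.3055 − (-1.881)) = 0.054.
Then μ = -0.0133 − (-1.881)·0.054 = 0.088.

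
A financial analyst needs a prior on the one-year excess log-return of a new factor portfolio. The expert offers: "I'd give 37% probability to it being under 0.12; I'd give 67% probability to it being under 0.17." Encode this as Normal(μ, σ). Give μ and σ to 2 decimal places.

For Normal(μ,σ), the p-quantile is μ + z_p·σ. Here z_{0.37} = -0.3319, z_{0.67} = 0.4399.
So 0.12 = μ − 0.3319σ and 0.17 = μ + 0.4399σ.
Subtracting: σ = (0.17 − 0.12)/(0.4399 − (-0.3319)) = 0.06.
Then μ = 0.12 − (-0.3319)·0.06 = 0.14.

μ = 0.14, σ = 0.06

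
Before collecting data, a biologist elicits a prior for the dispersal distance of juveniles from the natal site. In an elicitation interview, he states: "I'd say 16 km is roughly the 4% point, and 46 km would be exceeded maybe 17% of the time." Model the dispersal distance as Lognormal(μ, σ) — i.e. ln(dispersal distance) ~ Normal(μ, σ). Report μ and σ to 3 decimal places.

μ ≈ 3.456, σ ≈ 0.390

If T ~ Lognormal(μ,σ) then ln T ~ Normal(μ,σ), so the p-quantile of ln T is μ + z_p·σ.
ln(16) = 2.773 and ln(46) = 3.829; z_{0.04} = -1.751, z_{0.83} = 0.9542.
σ = (3.829 − 2.773)/(0.9542 − (-1.751)) = 0.390.
μ = 2.773 − (-1.751)·0.390 = 3.456.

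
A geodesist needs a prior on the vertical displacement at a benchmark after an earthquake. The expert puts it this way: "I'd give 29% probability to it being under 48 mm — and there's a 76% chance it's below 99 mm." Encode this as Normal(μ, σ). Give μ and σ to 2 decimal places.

μ = 70.40, σ = 40.49

For Normal(μ,σ), the p-quantile is μ + z_p·σ. Here z_{0.29} = -0.5534, z_{0.76} = 0.7063.
So 48 = μ − 0.5534σ and 99 = μ + 0.7063σ.
Subtracting: σ = (99 − 48)/(0.7063 − (-0.5534)) = 40.49.
Then μ = 48 − (-0.5534)·40.49 = 70.40.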